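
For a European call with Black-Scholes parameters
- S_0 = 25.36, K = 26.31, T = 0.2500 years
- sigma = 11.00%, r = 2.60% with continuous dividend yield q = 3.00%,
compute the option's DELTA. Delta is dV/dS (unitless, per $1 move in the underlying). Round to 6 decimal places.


Answer: Delta = 0.252936

Derivation:
d1 = -0.6593357361; d2 = -0.7143357361
phi(d1) = 0.3210044350; exp(-qT) = 0.9925280548; exp(-rT) = 0.9935210793
N(d1) = 0.2548400996
Delta = exp(-qT) * N(d1) = 0.9925280548 * 0.2548400996 = 0.252936


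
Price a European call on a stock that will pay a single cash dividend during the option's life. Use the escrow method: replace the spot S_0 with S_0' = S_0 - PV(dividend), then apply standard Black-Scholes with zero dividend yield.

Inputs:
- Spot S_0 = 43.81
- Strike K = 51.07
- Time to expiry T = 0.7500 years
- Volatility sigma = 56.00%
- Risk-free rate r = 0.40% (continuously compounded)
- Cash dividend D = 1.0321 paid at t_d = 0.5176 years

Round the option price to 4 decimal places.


PV(D) = D * exp(-r * t_d) = 1.0321 * 0.99793174 = 1.02996535
S_0' = S_0 - PV(D) = 43.8100 - 1.02996535 = 42.78003465
d1 = (ln(S_0'/K) + (r + sigma^2/2)*T) / (sigma*sqrt(T)) = -0.11655408
d2 = d1 - sigma*sqrt(T) = -0.60152831
exp(-rT) = 0.99700450
N(d1) = 0.45360671; N(d2) = 0.27374408
C = S_0' * N(d1) - K * exp(-rT) * N(d2) = 42.78003465 * 0.45360671 - 51.0700 * 0.99700450 * 0.27374408 = 5.4671

Answer: Price = 5.4671


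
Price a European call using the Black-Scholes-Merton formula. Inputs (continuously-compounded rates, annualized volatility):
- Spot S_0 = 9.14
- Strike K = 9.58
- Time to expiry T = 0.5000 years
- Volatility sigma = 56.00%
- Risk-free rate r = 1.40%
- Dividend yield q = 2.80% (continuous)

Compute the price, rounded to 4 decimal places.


d1 = (ln(S/K) + (r - q + 0.5*sigma^2) * T) / (sigma * sqrt(T)) = 0.06157585
d2 = d1 - sigma * sqrt(T) = -0.33440395
exp(-rT) = 0.99302444; exp(-qT) = 0.98609754
C = S_0 * exp(-qT) * N(d1) - K * exp(-rT) * N(d2)
N(d1) = 0.52454970; N(d2) = 0.36903738
C = 9.1400 * 0.98609754 * 0.52454970 - 9.5800 * 0.99302444 * 0.36903738 = 1.2170

Answer: Price = 1.2170


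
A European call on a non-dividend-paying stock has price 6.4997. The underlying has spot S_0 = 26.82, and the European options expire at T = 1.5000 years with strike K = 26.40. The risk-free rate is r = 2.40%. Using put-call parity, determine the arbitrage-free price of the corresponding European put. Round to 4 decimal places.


Put-call parity: C - P = S_0 * exp(-qT) - K * exp(-rT).
S_0 * exp(-qT) = 26.8200 * 1.00000000 = 26.82000000
K * exp(-rT) = 26.4000 * 0.96464029 = 25.46650375
P = C - S*exp(-qT) + K*exp(-rT)
P = 6.4997 - 26.82000000 + 25.46650375 = 5.1462

Answer: Put price = 5.1462


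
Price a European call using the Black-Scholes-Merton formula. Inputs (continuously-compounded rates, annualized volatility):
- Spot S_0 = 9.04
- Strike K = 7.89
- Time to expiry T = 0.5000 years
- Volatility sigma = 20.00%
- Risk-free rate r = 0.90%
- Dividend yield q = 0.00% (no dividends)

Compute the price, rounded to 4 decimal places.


Answer: Price = 1.2857

Derivation:
d1 = (ln(S/K) + (r - q + 0.5*sigma^2) * T) / (sigma * sqrt(T)) = 1.06464146
d2 = d1 - sigma * sqrt(T) = 0.92322011
exp(-rT) = 0.99551011; exp(-qT) = 1.00000000
C = S_0 * exp(-qT) * N(d1) - K * exp(-rT) * N(d2)
N(d1) = 0.85648090; N(d2) = 0.82205374
C = 9.0400 * 1.00000000 * 0.85648090 - 7.8900 * 0.99551011 * 0.82205374 = 1.2857


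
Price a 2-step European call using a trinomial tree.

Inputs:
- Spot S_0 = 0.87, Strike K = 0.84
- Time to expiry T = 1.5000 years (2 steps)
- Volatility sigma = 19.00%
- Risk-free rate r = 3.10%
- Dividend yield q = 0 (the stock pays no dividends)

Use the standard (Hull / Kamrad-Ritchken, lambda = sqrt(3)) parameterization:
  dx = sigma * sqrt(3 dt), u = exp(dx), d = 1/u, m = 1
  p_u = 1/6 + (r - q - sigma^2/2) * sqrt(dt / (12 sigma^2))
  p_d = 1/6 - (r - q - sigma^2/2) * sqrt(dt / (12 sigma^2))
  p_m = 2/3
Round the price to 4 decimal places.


dt = T/N = 0.750000; dx = sigma*sqrt(3*dt) = 0.285000
u = exp(dx) = 1.329762; d = 1/u = 0.752014
p_u = 0.183706, p_m = 0.666667, p_d = 0.149627
Discount per step: exp(-r*dt) = 0.977018
Stock lattice S(k, j) with j the centered position index:
  k=0: S(0,+0) = 0.8700
  k=1: S(1,-1) = 0.6543; S(1,+0) = 0.8700; S(1,+1) = 1.1569
  k=2: S(2,-2) = 0.4920; S(2,-1) = 0.6543; S(2,+0) = 0.8700; S(2,+1) = 1.1569; S(2,+2) = 1.5384
Terminal payoffs V(N, j) = max(S_T - K, 0):
  V(2,-2) = 0.000000; V(2,-1) = 0.000000; V(2,+0) = 0.030000; V(2,+1) = 0.316893; V(2,+2) = 0.698392
Backward induction: V(k, j) = exp(-r*dt) * [p_u * V(k+1, j+1) + p_m * V(k+1, j) + p_d * V(k+1, j-1)]
  V(1,-1) = exp(-r*dt) * [p_u*0.030000 + p_m*0.000000 + p_d*0.000000] = 0.005385
  V(1,+0) = exp(-r*dt) * [p_u*0.316893 + p_m*0.030000 + p_d*0.000000] = 0.076418
  V(1,+1) = exp(-r*dt) * [p_u*0.698392 + p_m*0.316893 + p_d*0.030000] = 0.336143
  V(0,+0) = exp(-r*dt) * [p_u*0.336143 + p_m*0.076418 + p_d*0.005385] = 0.110894

Answer: Price = V(0,0) = 0.1109


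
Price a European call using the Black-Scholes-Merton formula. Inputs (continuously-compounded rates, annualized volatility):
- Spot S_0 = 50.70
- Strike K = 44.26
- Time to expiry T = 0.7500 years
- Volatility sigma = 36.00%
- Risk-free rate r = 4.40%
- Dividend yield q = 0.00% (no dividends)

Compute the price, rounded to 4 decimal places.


Answer: Price = 10.5512

Derivation:
d1 = (ln(S/K) + (r - q + 0.5*sigma^2) * T) / (sigma * sqrt(T)) = 0.69745380
d2 = d1 - sigma * sqrt(T) = 0.38568466
exp(-rT) = 0.96753856; exp(-qT) = 1.00000000
C = S_0 * exp(-qT) * N(d1) - K * exp(-rT) * N(d2)
N(d1) = 0.75724058; N(d2) = 0.65013489
C = 50.7000 * 1.00000000 * 0.75724058 - 44.2600 * 0.96753856 * 0.65013489 = 10.5512


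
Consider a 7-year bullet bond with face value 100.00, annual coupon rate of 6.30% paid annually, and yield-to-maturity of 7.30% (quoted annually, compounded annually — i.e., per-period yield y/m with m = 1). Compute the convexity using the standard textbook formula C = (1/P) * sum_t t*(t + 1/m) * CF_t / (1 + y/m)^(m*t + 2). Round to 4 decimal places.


Coupon per period c = face * coupon_rate / m = 6.300000
Periods per year m = 1; per-period yield y/m = 0.073000
Number of cashflows N = 7
Cashflows (t years, CF_t, discount factor 1/(1+y/m)^(m*t), PV):
  t = 1.0000: CF_t = 6.300000, DF = 0.931966, PV = 5.871389
  t = 2.0000: CF_t = 6.300000, DF = 0.868561, PV = 5.471937
  t = 3.0000: CF_t = 6.300000, DF = 0.809470, PV = 5.099662
  t = 4.0000: CF_t = 6.300000, DF = 0.754399, PV = 4.752714
  t = 5.0000: CF_t = 6.300000, DF = 0.703075, PV = 4.429370
  t = 6.0000: CF_t = 6.300000, DF = 0.655242, PV = 4.128024
  t = 7.0000: CF_t = 106.300000, DF = 0.610663, PV = 64.913528
Price P = sum_t PV_t = 94.666623
Convexity numerator sum_t t*(t + 1/m) * CF_t / (1+y/m)^(m*t + 2):
  t = 1.0000: term = 10.199324
  t = 2.0000: term = 28.516283
  t = 3.0000: term = 53.152438
  t = 4.0000: term = 82.560481
  t = 5.0000: term = 115.415397
  t = 6.0000: term = 150.588589
  t = 7.0000: term = 3157.357755
Convexity = (1/P) * sum = 3597.790266 / 94.666623 = 38.004844

Answer: Convexity = 38.0048


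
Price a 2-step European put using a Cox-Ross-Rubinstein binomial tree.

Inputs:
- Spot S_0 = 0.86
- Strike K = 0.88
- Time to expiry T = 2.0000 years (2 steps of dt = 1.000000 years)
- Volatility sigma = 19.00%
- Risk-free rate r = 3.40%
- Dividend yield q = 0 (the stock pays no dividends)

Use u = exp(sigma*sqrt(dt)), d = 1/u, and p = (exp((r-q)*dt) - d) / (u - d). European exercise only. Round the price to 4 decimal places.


Answer: Price = V(0,0) = 0.0662

Derivation:
dt = T/N = 1.000000
u = exp(sigma*sqrt(dt)) = 1.209250; d = 1/u = 0.826959
p = (exp((r-q)*dt) - d) / (u - d) = 0.543109
Discount per step: exp(-r*dt) = 0.966572
Stock lattice S(k, i) with i counting down-moves:
  k=0: S(0,0) = 0.8600
  k=1: S(1,0) = 1.0400; S(1,1) = 0.7112
  k=2: S(2,0) = 1.2576; S(2,1) = 0.8600; S(2,2) = 0.5881
Terminal payoffs V(N, i) = max(K - S_T, 0):
  V(2,0) = 0.000000; V(2,1) = 0.020000; V(2,2) = 0.291879
Backward induction: V(k, i) = exp(-r*dt) * [p * V(k+1, i) + (1-p) * V(k+1, i+1)].
  V(1,0) = exp(-r*dt) * [p*0.000000 + (1-p)*0.020000] = 0.008832
  V(1,1) = exp(-r*dt) * [p*0.020000 + (1-p)*0.291879] = 0.139398
  V(0,0) = exp(-r*dt) * [p*0.008832 + (1-p)*0.139398] = 0.066197


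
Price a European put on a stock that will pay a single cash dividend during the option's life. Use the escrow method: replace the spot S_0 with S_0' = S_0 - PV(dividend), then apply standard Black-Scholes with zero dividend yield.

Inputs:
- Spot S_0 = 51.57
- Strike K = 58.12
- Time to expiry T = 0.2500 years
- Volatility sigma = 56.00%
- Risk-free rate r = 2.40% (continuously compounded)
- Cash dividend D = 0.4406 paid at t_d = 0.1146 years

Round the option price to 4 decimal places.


PV(D) = D * exp(-r * t_d) = 0.4406 * 0.99725338 = 0.43938984
S_0' = S_0 - PV(D) = 51.5700 - 0.43938984 = 51.13061016
d1 = (ln(S_0'/K) + (r + sigma^2/2)*T) / (sigma*sqrt(T)) = -0.29616606
d2 = d1 - sigma*sqrt(T) = -0.57616606
exp(-rT) = 0.99401796
N(-d1) = 0.61644837; N(-d2) = 0.71774853
P = K * exp(-rT) * N(-d2) - S_0' * N(-d1) = 58.1200 * 0.99401796 * 0.71774853 - 51.13061016 * 0.61644837 = 9.9466

Answer: Price = 9.9466


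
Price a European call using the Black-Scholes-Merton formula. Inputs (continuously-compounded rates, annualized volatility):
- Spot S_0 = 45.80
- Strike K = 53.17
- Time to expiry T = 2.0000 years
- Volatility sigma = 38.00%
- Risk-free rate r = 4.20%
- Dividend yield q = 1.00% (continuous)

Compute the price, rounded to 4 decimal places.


Answer: Price = 8.0581

Derivation:
d1 = (ln(S/K) + (r - q + 0.5*sigma^2) * T) / (sigma * sqrt(T)) = 0.11014075
d2 = d1 - sigma * sqrt(T) = -0.42726041
exp(-rT) = 0.91943126; exp(-qT) = 0.98019867
C = S_0 * exp(-qT) * N(d1) - K * exp(-rT) * N(d2)
N(d1) = 0.54385112; N(d2) = 0.33459483
C = 45.8000 * 0.98019867 * 0.54385112 - 53.1700 * 0.91943126 * 0.33459483 = 8.0581


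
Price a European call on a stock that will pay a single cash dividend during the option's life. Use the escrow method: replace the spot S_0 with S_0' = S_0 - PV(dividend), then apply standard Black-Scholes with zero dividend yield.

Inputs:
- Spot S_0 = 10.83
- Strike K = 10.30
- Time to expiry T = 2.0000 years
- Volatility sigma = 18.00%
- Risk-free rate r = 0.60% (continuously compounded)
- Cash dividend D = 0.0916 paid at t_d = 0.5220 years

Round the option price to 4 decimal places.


Answer: Price = 1.3633

Derivation:
PV(D) = D * exp(-r * t_d) = 0.0916 * 0.99687290 = 0.09131356
S_0' = S_0 - PV(D) = 10.8300 - 0.09131356 = 10.73868644
d1 = (ln(S_0'/K) + (r + sigma^2/2)*T) / (sigma*sqrt(T)) = 0.33826763
d2 = d1 - sigma*sqrt(T) = 0.08370919
exp(-rT) = 0.98807171
N(d1) = 0.63241924; N(d2) = 0.53335618
C = S_0' * N(d1) - K * exp(-rT) * N(d2) = 10.73868644 * 0.63241924 - 10.3000 * 0.98807171 * 0.53335618 = 1.3633


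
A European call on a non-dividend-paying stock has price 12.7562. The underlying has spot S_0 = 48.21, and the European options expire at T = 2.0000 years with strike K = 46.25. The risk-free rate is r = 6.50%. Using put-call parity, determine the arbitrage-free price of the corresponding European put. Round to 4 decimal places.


Answer: Put price = 5.1581

Derivation:
Put-call parity: C - P = S_0 * exp(-qT) - K * exp(-rT).
S_0 * exp(-qT) = 48.2100 * 1.00000000 = 48.21000000
K * exp(-rT) = 46.2500 * 0.87809543 = 40.61191368
P = C - S*exp(-qT) + K*exp(-rT)
P = 12.7562 - 48.21000000 + 40.61191368 = 5.1581


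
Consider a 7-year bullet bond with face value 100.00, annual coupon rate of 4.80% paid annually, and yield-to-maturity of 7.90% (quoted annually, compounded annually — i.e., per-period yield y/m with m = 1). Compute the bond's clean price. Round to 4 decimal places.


Coupon per period c = face * coupon_rate / m = 4.800000
Periods per year m = 1; per-period yield y/m = 0.079000
Number of cashflows N = 7
Cashflows (t years, CF_t, discount factor 1/(1+y/m)^(m*t), PV):
  t = 1.0000: CF_t = 4.800000, DF = 0.926784, PV = 4.448563
  t = 2.0000: CF_t = 4.800000, DF = 0.858929, PV = 4.122858
  t = 3.0000: CF_t = 4.800000, DF = 0.796041, PV = 3.820999
  t = 4.0000: CF_t = 4.800000, DF = 0.737758, PV = 3.541241
  t = 5.0000: CF_t = 4.800000, DF = 0.683743, PV = 3.281966
  t = 6.0000: CF_t = 4.800000, DF = 0.633682, PV = 3.041673
  t = 7.0000: CF_t = 104.800000, DF = 0.587286, PV = 61.547607
Price P = sum_t PV_t = 83.804906

Answer: Price = 83.8049


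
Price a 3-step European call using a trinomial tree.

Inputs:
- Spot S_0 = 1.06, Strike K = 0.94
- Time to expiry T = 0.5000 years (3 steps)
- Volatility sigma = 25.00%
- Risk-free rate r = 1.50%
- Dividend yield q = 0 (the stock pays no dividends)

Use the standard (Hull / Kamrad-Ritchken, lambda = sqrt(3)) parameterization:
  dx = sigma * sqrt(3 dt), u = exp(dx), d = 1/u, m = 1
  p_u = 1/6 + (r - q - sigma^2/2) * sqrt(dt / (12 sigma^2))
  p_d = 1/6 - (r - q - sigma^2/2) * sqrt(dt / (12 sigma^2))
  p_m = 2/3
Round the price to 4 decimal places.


dt = T/N = 0.166667; dx = sigma*sqrt(3*dt) = 0.176777
u = exp(dx) = 1.193365; d = 1/u = 0.837967
p_u = 0.159006, p_m = 0.666667, p_d = 0.174327
Discount per step: exp(-r*dt) = 0.997503
Stock lattice S(k, j) with j the centered position index:
  k=0: S(0,+0) = 1.0600
  k=1: S(1,-1) = 0.8882; S(1,+0) = 1.0600; S(1,+1) = 1.2650
  k=2: S(2,-2) = 0.7443; S(2,-1) = 0.8882; S(2,+0) = 1.0600; S(2,+1) = 1.2650; S(2,+2) = 1.5096
  k=3: S(3,-3) = 0.6237; S(3,-2) = 0.7443; S(3,-1) = 0.8882; S(3,+0) = 1.0600; S(3,+1) = 1.2650; S(3,+2) = 1.5096; S(3,+3) = 1.8015
Terminal payoffs V(N, j) = max(S_T - K, 0):
  V(3,-3) = 0.000000; V(3,-2) = 0.000000; V(3,-1) = 0.000000; V(3,+0) = 0.120000; V(3,+1) = 0.324966; V(3,+2) = 0.569566; V(3,+3) = 0.861463
Backward induction: V(k, j) = exp(-r*dt) * [p_u * V(k+1, j+1) + p_m * V(k+1, j) + p_d * V(k+1, j-1)]
  V(2,-2) = exp(-r*dt) * [p_u*0.000000 + p_m*0.000000 + p_d*0.000000] = 0.000000
  V(2,-1) = exp(-r*dt) * [p_u*0.120000 + p_m*0.000000 + p_d*0.000000] = 0.019033
  V(2,+0) = exp(-r*dt) * [p_u*0.324966 + p_m*0.120000 + p_d*0.000000] = 0.131343
  V(2,+1) = exp(-r*dt) * [p_u*0.569566 + p_m*0.324966 + p_d*0.120000] = 0.327309
  V(2,+2) = exp(-r*dt) * [p_u*0.861463 + p_m*0.569566 + p_d*0.324966] = 0.571908
  V(1,-1) = exp(-r*dt) * [p_u*0.131343 + p_m*0.019033 + p_d*0.000000] = 0.033489
  V(1,+0) = exp(-r*dt) * [p_u*0.327309 + p_m*0.131343 + p_d*0.019033] = 0.142567
  V(1,+1) = exp(-r*dt) * [p_u*0.571908 + p_m*0.327309 + p_d*0.131343] = 0.331210
  V(0,+0) = exp(-r*dt) * [p_u*0.331210 + p_m*0.142567 + p_d*0.033489] = 0.153164

Answer: Price = V(0,0) = 0.1532


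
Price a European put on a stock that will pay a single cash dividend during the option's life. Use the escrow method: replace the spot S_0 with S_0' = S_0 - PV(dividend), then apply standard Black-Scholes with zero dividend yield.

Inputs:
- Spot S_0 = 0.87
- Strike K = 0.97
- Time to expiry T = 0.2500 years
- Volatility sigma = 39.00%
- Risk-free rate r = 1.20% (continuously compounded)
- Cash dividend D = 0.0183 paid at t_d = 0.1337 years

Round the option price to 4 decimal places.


PV(D) = D * exp(-r * t_d) = 0.0183 * 0.99839689 = 0.01827066
S_0' = S_0 - PV(D) = 0.8700 - 0.01827066 = 0.85172934
d1 = (ln(S_0'/K) + (r + sigma^2/2)*T) / (sigma*sqrt(T)) = -0.55392192
d2 = d1 - sigma*sqrt(T) = -0.74892192
exp(-rT) = 0.99700450
N(-d1) = 0.71018386; N(-d2) = 0.77304787
P = K * exp(-rT) * N(-d2) - S_0' * N(-d1) = 0.9700 * 0.99700450 * 0.77304787 - 0.85172934 * 0.71018386 = 0.1427

Answer: Price = 0.1427


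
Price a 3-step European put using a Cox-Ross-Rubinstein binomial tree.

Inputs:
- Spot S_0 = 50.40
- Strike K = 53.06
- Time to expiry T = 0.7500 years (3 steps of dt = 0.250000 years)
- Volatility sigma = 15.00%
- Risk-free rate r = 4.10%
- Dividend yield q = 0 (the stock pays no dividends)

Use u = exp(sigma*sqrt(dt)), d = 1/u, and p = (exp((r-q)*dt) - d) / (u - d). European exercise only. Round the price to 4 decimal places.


Answer: Price = V(0,0) = 3.1757

Derivation:
dt = T/N = 0.250000
u = exp(sigma*sqrt(dt)) = 1.077884; d = 1/u = 0.927743
p = (exp((r-q)*dt) - d) / (u - d) = 0.549879
Discount per step: exp(-r*dt) = 0.989802
Stock lattice S(k, i) with i counting down-moves:
  k=0: S(0,0) = 50.4000
  k=1: S(1,0) = 54.3254; S(1,1) = 46.7583
  k=2: S(2,0) = 58.5564; S(2,1) = 50.4000; S(2,2) = 43.3797
  k=3: S(3,0) = 63.1171; S(3,1) = 54.3254; S(3,2) = 46.7583; S(3,3) = 40.2452
Terminal payoffs V(N, i) = max(K - S_T, 0):
  V(3,0) = 0.000000; V(3,1) = 0.000000; V(3,2) = 6.301728; V(3,3) = 12.814783
Backward induction: V(k, i) = exp(-r*dt) * [p * V(k+1, i) + (1-p) * V(k+1, i+1)].
  V(2,0) = exp(-r*dt) * [p*0.000000 + (1-p)*0.000000] = 0.000000
  V(2,1) = exp(-r*dt) * [p*0.000000 + (1-p)*6.301728] = 2.807613
  V(2,2) = exp(-r*dt) * [p*6.301728 + (1-p)*12.814783] = 9.139231
  V(1,0) = exp(-r*dt) * [p*0.000000 + (1-p)*2.807613] = 1.250878
  V(1,1) = exp(-r*dt) * [p*2.807613 + (1-p)*9.139231] = 5.599912
  V(0,0) = exp(-r*dt) * [p*1.250878 + (1-p)*5.599912] = 3.175750


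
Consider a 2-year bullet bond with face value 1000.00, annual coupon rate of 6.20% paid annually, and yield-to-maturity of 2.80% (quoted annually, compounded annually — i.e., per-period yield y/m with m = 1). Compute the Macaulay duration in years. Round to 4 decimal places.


Coupon per period c = face * coupon_rate / m = 62.000000
Periods per year m = 1; per-period yield y/m = 0.028000
Number of cashflows N = 2
Cashflows (t years, CF_t, discount factor 1/(1+y/m)^(m*t), PV):
  t = 1.0000: CF_t = 62.000000, DF = 0.972763, PV = 60.311284
  t = 2.0000: CF_t = 1062.000000, DF = 0.946267, PV = 1004.935730
Price P = sum_t PV_t = 1065.247014
Macaulay numerator sum_t t * PV_t:
  t * PV_t at t = 1.0000: 60.311284
  t * PV_t at t = 2.0000: 2009.871459
Macaulay duration D = (sum_t t * PV_t) / P = 2070.182743 / 1065.247014 = 1.943383

Answer: Macaulay duration = 1.9434 years


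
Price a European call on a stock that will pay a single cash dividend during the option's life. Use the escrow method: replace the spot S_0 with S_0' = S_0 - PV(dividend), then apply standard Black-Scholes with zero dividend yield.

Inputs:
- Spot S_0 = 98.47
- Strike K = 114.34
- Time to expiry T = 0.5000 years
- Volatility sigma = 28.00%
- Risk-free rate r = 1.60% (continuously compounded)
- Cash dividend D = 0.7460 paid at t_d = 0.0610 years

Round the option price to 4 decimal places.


PV(D) = D * exp(-r * t_d) = 0.7460 * 0.99902448 = 0.74527226
S_0' = S_0 - PV(D) = 98.4700 - 0.74527226 = 97.72472774
d1 = (ln(S_0'/K) + (r + sigma^2/2)*T) / (sigma*sqrt(T)) = -0.65367901
d2 = d1 - sigma*sqrt(T) = -0.85166890
exp(-rT) = 0.99203191
N(d1) = 0.25665932; N(d2) = 0.19719894
C = S_0' * N(d1) - K * exp(-rT) * N(d2) = 97.72472774 * 0.25665932 - 114.3400 * 0.99203191 * 0.19719894 = 2.7139

Answer: Price = 2.7139


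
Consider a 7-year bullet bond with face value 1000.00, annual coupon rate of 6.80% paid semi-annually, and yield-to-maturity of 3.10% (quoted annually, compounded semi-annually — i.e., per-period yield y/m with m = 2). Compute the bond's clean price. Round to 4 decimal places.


Answer: Price = 1231.2250

Derivation:
Coupon per period c = face * coupon_rate / m = 34.000000
Periods per year m = 2; per-period yield y/m = 0.015500
Number of cashflows N = 14
Cashflows (t years, CF_t, discount factor 1/(1+y/m)^(m*t), PV):
  t = 0.5000: CF_t = 34.000000, DF = 0.984737, PV = 33.481044
  t = 1.0000: CF_t = 34.000000, DF = 0.969706, PV = 32.970009
  t = 1.5000: CF_t = 34.000000, DF = 0.954905, PV = 32.466774
  t = 2.0000: CF_t = 34.000000, DF = 0.940330, PV = 31.971220
  t = 2.5000: CF_t = 34.000000, DF = 0.925977, PV = 31.483230
  t = 3.0000: CF_t = 34.000000, DF = 0.911844, PV = 31.002688
  t = 3.5000: CF_t = 34.000000, DF = 0.897926, PV = 30.529481
  t = 4.0000: CF_t = 34.000000, DF = 0.884220, PV = 30.063497
  t = 4.5000: CF_t = 34.000000, DF = 0.870724, PV = 29.604625
  t = 5.0000: CF_t = 34.000000, DF = 0.857434, PV = 29.152757
  t = 5.5000: CF_t = 34.000000, DF = 0.844347, PV = 28.707787
  t = 6.0000: CF_t = 34.000000, DF = 0.831459, PV = 28.269608
  t = 6.5000: CF_t = 34.000000, DF = 0.818768, PV = 27.838117
  t = 7.0000: CF_t = 1034.000000, DF = 0.806271, PV = 833.684161
Price P = sum_t PV_t = 1231.224997


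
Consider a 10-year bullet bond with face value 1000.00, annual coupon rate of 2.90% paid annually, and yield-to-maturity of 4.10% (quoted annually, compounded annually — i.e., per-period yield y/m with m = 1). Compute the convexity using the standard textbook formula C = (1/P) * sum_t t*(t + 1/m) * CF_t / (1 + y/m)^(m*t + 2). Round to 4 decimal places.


Answer: Convexity = 84.7843

Derivation:
Coupon per period c = face * coupon_rate / m = 29.000000
Periods per year m = 1; per-period yield y/m = 0.041000
Number of cashflows N = 10
Cashflows (t years, CF_t, discount factor 1/(1+y/m)^(m*t), PV):
  t = 1.0000: CF_t = 29.000000, DF = 0.960615, PV = 27.857829
  t = 2.0000: CF_t = 29.000000, DF = 0.922781, PV = 26.760643
  t = 3.0000: CF_t = 29.000000, DF = 0.886437, PV = 25.706669
  t = 4.0000: CF_t = 29.000000, DF = 0.851524, PV = 24.694207
  t = 5.0000: CF_t = 29.000000, DF = 0.817987, PV = 23.721620
  t = 6.0000: CF_t = 29.000000, DF = 0.785770, PV = 22.787339
  t = 7.0000: CF_t = 29.000000, DF = 0.754823, PV = 21.889855
  t = 8.0000: CF_t = 29.000000, DF = 0.725094, PV = 21.027719
  t = 9.0000: CF_t = 29.000000, DF = 0.696536, PV = 20.199538
  t = 10.0000: CF_t = 1029.000000, DF = 0.669103, PV = 688.506555
Price P = sum_t PV_t = 903.151975
Convexity numerator sum_t t*(t + 1/m) * CF_t / (1+y/m)^(m*t + 2):
  t = 1.0000: term = 51.413338
  t = 2.0000: term = 148.165240
  t = 3.0000: term = 284.659444
  t = 4.0000: term = 455.746788
  t = 5.0000: term = 656.695660
  t = 6.0000: term = 883.164192
  t = 7.0000: term = 1131.174117
  t = 8.0000: term = 1397.086188
  t = 9.0000: term = 1677.577075
  t = 10.0000: term = 69887.467901
Convexity = (1/P) * sum = 76573.149944 / 903.151975 = 84.784346


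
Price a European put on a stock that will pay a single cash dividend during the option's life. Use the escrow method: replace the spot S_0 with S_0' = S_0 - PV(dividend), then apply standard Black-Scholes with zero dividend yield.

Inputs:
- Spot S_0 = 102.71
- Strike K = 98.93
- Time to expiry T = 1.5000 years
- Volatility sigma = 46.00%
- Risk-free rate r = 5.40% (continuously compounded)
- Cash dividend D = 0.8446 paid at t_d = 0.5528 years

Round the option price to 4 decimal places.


Answer: Price = 16.4897

Derivation:
PV(D) = D * exp(-r * t_d) = 0.8446 * 0.97058995 = 0.81976027
S_0' = S_0 - PV(D) = 102.7100 - 0.81976027 = 101.89023973
d1 = (ln(S_0'/K) + (r + sigma^2/2)*T) / (sigma*sqrt(T)) = 0.47779893
d2 = d1 - sigma*sqrt(T) = -0.08558371
exp(-rT) = 0.92219369
N(-d1) = 0.31639666; N(-d2) = 0.53410133
P = K * exp(-rT) * N(-d2) - S_0' * N(-d1) = 98.9300 * 0.92219369 * 0.53410133 - 101.89023973 * 0.31639666 = 16.4897


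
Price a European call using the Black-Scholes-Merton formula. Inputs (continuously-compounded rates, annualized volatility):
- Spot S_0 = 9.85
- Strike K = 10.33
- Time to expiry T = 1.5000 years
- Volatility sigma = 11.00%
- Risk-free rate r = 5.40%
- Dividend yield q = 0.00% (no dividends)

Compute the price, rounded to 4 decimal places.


Answer: Price = 0.6981

Derivation:
d1 = (ln(S/K) + (r - q + 0.5*sigma^2) * T) / (sigma * sqrt(T)) = 0.31542133
d2 = d1 - sigma * sqrt(T) = 0.18069939
exp(-rT) = 0.92219369; exp(-qT) = 1.00000000
C = S_0 * exp(-qT) * N(d1) - K * exp(-rT) * N(d2)
N(d1) = 0.62377911; N(d2) = 0.57169823
C = 9.8500 * 1.00000000 * 0.62377911 - 10.3300 * 0.92219369 * 0.57169823 = 0.6981


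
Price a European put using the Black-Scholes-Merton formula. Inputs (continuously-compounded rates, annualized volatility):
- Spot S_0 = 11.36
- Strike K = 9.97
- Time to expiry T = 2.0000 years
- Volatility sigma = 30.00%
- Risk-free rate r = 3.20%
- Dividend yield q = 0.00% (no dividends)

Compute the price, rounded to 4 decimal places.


Answer: Price = 0.9121

Derivation:
d1 = (ln(S/K) + (r - q + 0.5*sigma^2) * T) / (sigma * sqrt(T)) = 0.67061495
d2 = d1 - sigma * sqrt(T) = 0.24635089
exp(-rT) = 0.93800500; exp(-qT) = 1.00000000
P = K * exp(-rT) * N(-d2) - S_0 * exp(-qT) * N(-d1)
N(-d1) = 0.25123293; N(-d2) = 0.40270531
P = 9.9700 * 0.93800500 * 0.40270531 - 11.3600 * 1.00000000 * 0.25123293 = 0.9121


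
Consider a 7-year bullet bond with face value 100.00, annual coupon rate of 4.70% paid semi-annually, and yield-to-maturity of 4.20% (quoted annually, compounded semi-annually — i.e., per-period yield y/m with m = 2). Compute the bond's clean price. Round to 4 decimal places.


Answer: Price = 103.0054

Derivation:
Coupon per period c = face * coupon_rate / m = 2.350000
Periods per year m = 2; per-period yield y/m = 0.021000
Number of cashflows N = 14
Cashflows (t years, CF_t, discount factor 1/(1+y/m)^(m*t), PV):
  t = 0.5000: CF_t = 2.350000, DF = 0.979432, PV = 2.301665
  t = 1.0000: CF_t = 2.350000, DF = 0.959287, PV = 2.254324
  t = 1.5000: CF_t = 2.350000, DF = 0.939556, PV = 2.207957
  t = 2.0000: CF_t = 2.350000, DF = 0.920231, PV = 2.162544
  t = 2.5000: CF_t = 2.350000, DF = 0.901304, PV = 2.118064
  t = 3.0000: CF_t = 2.350000, DF = 0.882766, PV = 2.074500
  t = 3.5000: CF_t = 2.350000, DF = 0.864609, PV = 2.031831
  t = 4.0000: CF_t = 2.350000, DF = 0.846826, PV = 1.990041
  t = 4.5000: CF_t = 2.350000, DF = 0.829408, PV = 1.949109
  t = 5.0000: CF_t = 2.350000, DF = 0.812349, PV = 1.909020
  t = 5.5000: CF_t = 2.350000, DF = 0.795640, PV = 1.869755
  t = 6.0000: CF_t = 2.350000, DF = 0.779276, PV = 1.831298
  t = 6.5000: CF_t = 2.350000, DF = 0.763247, PV = 1.793631
  t = 7.0000: CF_t = 102.350000, DF = 0.747549, PV = 76.511631
Price P = sum_t PV_t = 103.005370


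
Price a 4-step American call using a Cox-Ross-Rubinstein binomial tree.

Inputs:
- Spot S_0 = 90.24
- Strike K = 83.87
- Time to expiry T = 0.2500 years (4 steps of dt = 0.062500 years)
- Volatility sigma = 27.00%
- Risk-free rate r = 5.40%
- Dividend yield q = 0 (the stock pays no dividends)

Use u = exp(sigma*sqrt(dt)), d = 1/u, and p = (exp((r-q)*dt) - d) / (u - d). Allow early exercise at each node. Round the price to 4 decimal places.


dt = T/N = 0.062500
u = exp(sigma*sqrt(dt)) = 1.069830; d = 1/u = 0.934728
p = (exp((r-q)*dt) - d) / (u - d) = 0.508155
Discount per step: exp(-r*dt) = 0.996631
Stock lattice S(k, i) with i counting down-moves:
  k=0: S(0,0) = 90.2400
  k=1: S(1,0) = 96.5415; S(1,1) = 84.3498
  k=2: S(2,0) = 103.2830; S(2,1) = 90.2400; S(2,2) = 78.8441
  k=3: S(3,0) = 110.4953; S(3,1) = 96.5415; S(3,2) = 84.3498; S(3,3) = 73.6978
  k=4: S(4,0) = 118.2112; S(4,1) = 103.2830; S(4,2) = 90.2400; S(4,3) = 78.8441; S(4,4) = 68.8874
Terminal payoffs V(N, i) = max(S_T - K, 0):
  V(4,0) = 34.341192; V(4,1) = 19.412999; V(4,2) = 6.370000; V(4,3) = 0.000000; V(4,4) = 0.000000
Backward induction: V(k, i) = exp(-r*dt) * [p * V(k+1, i) + (1-p) * V(k+1, i+1)]; then take max(V_cont, immediate exercise) for American.
  V(3,0) = exp(-r*dt) * [p*34.341192 + (1-p)*19.412999] = 26.907862; exercise = 26.625278; V(3,0) = max -> 26.907862
  V(3,1) = exp(-r*dt) * [p*19.412999 + (1-p)*6.370000] = 12.954067; exercise = 12.671483; V(3,1) = max -> 12.954067
  V(3,2) = exp(-r*dt) * [p*6.370000 + (1-p)*0.000000] = 3.226039; exercise = 0.479830; V(3,2) = max -> 3.226039
  V(3,3) = exp(-r*dt) * [p*0.000000 + (1-p)*0.000000] = 0.000000; exercise = 0.000000; V(3,3) = max -> 0.000000
  V(2,0) = exp(-r*dt) * [p*26.907862 + (1-p)*12.954067] = 19.977216; exercise = 19.412999; V(2,0) = max -> 19.977216
  V(2,1) = exp(-r*dt) * [p*12.954067 + (1-p)*3.226039] = 8.141856; exercise = 6.370000; V(2,1) = max -> 8.141856
  V(2,2) = exp(-r*dt) * [p*3.226039 + (1-p)*0.000000] = 1.633803; exercise = 0.000000; V(2,2) = max -> 1.633803
  V(1,0) = exp(-r*dt) * [p*19.977216 + (1-p)*8.141856] = 14.108353; exercise = 12.671483; V(1,0) = max -> 14.108353
  V(1,1) = exp(-r*dt) * [p*8.141856 + (1-p)*1.633803] = 4.924253; exercise = 0.479830; V(1,1) = max -> 4.924253
  V(0,0) = exp(-r*dt) * [p*14.108353 + (1-p)*4.924253] = 9.558880; exercise = 6.370000; V(0,0) = max -> 9.558880

Answer: Price = V(0,0) = 9.5589


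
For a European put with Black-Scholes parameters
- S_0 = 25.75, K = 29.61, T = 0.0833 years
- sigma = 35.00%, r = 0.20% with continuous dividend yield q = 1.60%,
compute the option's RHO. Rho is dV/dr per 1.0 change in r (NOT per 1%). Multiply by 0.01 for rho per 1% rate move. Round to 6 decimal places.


d1 = -1.3437620969; d2 = -1.4447781848
phi(d1) = 0.1617364986; exp(-qT) = 0.9986680878; exp(-rT) = 0.9998334139
N(-d2) = 0.9257398997
Rho = -K*T*exp(-rT)*N(-d2) = -29.6100 * 0.0833 * 0.9998334139 * 0.9257398997 = -2.282969

Answer: Rho = -2.282969


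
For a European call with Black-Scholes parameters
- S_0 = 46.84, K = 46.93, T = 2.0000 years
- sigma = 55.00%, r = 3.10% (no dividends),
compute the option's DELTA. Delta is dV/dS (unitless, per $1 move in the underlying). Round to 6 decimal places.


d1 = 0.4661510289; d2 = -0.3116664304
phi(d1) = 0.3578694857; exp(-qT) = 1.0000000000; exp(-rT) = 0.9398828868
N(d1) = 0.6794463002
Delta = exp(-qT) * N(d1) = 1.0000000000 * 0.6794463002 = 0.679446

Answer: Delta = 0.679446


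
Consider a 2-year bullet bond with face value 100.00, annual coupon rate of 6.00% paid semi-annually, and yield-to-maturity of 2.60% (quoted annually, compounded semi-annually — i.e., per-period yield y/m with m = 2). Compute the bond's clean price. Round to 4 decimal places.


Coupon per period c = face * coupon_rate / m = 3.000000
Periods per year m = 2; per-period yield y/m = 0.013000
Number of cashflows N = 4
Cashflows (t years, CF_t, discount factor 1/(1+y/m)^(m*t), PV):
  t = 0.5000: CF_t = 3.000000, DF = 0.987167, PV = 2.961500
  t = 1.0000: CF_t = 3.000000, DF = 0.974498, PV = 2.923495
  t = 1.5000: CF_t = 3.000000, DF = 0.961992, PV = 2.885977
  t = 2.0000: CF_t = 103.000000, DF = 0.949647, PV = 97.813645
Price P = sum_t PV_t = 106.584618

Answer: Price = 106.5846


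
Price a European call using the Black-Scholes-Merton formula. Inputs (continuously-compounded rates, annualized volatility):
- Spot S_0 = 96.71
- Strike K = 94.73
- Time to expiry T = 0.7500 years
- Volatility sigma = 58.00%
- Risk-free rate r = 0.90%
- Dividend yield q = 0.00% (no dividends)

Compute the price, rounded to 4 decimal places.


d1 = (ln(S/K) + (r - q + 0.5*sigma^2) * T) / (sigma * sqrt(T)) = 0.30576882
d2 = d1 - sigma * sqrt(T) = -0.19652591
exp(-rT) = 0.99327273; exp(-qT) = 1.00000000
C = S_0 * exp(-qT) * N(d1) - K * exp(-rT) * N(d2)
N(d1) = 0.62010967; N(d2) = 0.42209928
C = 96.7100 * 1.00000000 * 0.62010967 - 94.7300 * 0.99327273 * 0.42209928 = 20.2543

Answer: Price = 20.2543


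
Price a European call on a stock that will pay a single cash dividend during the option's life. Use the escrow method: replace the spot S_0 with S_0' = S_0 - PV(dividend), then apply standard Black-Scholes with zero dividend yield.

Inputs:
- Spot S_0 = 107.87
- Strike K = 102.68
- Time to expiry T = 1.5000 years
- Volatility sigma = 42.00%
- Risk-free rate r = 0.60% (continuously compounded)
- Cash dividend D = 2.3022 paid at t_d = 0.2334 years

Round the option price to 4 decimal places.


Answer: Price = 22.9993

Derivation:
PV(D) = D * exp(-r * t_d) = 2.3022 * 0.99860058 = 2.29897826
S_0' = S_0 - PV(D) = 107.8700 - 2.29897826 = 105.57102174
d1 = (ln(S_0'/K) + (r + sigma^2/2)*T) / (sigma*sqrt(T)) = 0.32867207
d2 = d1 - sigma*sqrt(T) = -0.18572077
exp(-rT) = 0.99104038
N(d1) = 0.62879822; N(d2) = 0.42633187
C = S_0' * N(d1) - K * exp(-rT) * N(d2) = 105.57102174 * 0.62879822 - 102.6800 * 0.99104038 * 0.42633187 = 22.9993


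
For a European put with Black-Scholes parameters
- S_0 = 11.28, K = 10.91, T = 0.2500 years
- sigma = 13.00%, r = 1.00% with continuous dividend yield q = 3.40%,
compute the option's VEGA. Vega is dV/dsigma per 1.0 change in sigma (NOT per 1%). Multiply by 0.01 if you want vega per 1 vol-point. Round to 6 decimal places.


d1 = 0.4532914804; d2 = 0.3882914804
phi(d1) = 0.3599914073; exp(-qT) = 0.9915360229; exp(-rT) = 0.9975031224
Vega = S * exp(-qT) * phi(d1) * sqrt(T) = 11.2800 * 0.9915360229 * 0.3599914073 * 0.5000000000 = 2.013167

Answer: Vega = 2.013167


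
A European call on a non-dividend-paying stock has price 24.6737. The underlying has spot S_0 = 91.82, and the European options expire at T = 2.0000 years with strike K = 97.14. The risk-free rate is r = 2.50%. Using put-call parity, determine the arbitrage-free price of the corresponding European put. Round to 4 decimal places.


Put-call parity: C - P = S_0 * exp(-qT) - K * exp(-rT).
S_0 * exp(-qT) = 91.8200 * 1.00000000 = 91.82000000
K * exp(-rT) = 97.1400 * 0.95122942 = 92.40242630
P = C - S*exp(-qT) + K*exp(-rT)
P = 24.6737 - 91.82000000 + 92.40242630 = 25.2561

Answer: Put price = 25.2561


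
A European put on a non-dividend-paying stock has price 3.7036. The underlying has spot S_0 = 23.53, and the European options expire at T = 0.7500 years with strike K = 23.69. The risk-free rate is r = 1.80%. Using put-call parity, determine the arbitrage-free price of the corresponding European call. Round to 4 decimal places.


Answer: Call price = 3.8613

Derivation:
Put-call parity: C - P = S_0 * exp(-qT) - K * exp(-rT).
S_0 * exp(-qT) = 23.5300 * 1.00000000 = 23.53000000
K * exp(-rT) = 23.6900 * 0.98659072 = 23.37233407
C = P + S*exp(-qT) - K*exp(-rT)
C = 3.7036 + 23.53000000 - 23.37233407 = 3.8613


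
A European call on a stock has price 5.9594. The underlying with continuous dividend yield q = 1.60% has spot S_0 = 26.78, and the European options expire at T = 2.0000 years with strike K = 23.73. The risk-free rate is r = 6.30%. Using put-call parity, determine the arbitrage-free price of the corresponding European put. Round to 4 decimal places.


Answer: Put price = 0.9435

Derivation:
Put-call parity: C - P = S_0 * exp(-qT) - K * exp(-rT).
S_0 * exp(-qT) = 26.7800 * 0.96850658 = 25.93660627
K * exp(-rT) = 23.7300 * 0.88161485 = 20.92072031
P = C - S*exp(-qT) + K*exp(-rT)
P = 5.9594 - 25.93660627 + 20.92072031 = 0.9435


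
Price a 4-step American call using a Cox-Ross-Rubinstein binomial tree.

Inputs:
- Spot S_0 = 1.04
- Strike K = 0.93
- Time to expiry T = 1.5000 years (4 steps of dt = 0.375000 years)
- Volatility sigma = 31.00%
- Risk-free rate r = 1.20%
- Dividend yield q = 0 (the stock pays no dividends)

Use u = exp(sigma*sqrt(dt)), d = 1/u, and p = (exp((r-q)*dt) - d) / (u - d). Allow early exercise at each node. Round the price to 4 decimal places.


dt = T/N = 0.375000
u = exp(sigma*sqrt(dt)) = 1.209051; d = 1/u = 0.827095
p = (exp((r-q)*dt) - d) / (u - d) = 0.464491
Discount per step: exp(-r*dt) = 0.995510
Stock lattice S(k, i) with i counting down-moves:
  k=0: S(0,0) = 1.0400
  k=1: S(1,0) = 1.2574; S(1,1) = 0.8602
  k=2: S(2,0) = 1.5203; S(2,1) = 1.0400; S(2,2) = 0.7114
  k=3: S(3,0) = 1.8381; S(3,1) = 1.2574; S(3,2) = 0.8602; S(3,3) = 0.5884
  k=4: S(4,0) = 2.2223; S(4,1) = 1.5203; S(4,2) = 1.0400; S(4,3) = 0.7114; S(4,4) = 0.4867
Terminal payoffs V(N, i) = max(S_T - K, 0):
  V(4,0) = 1.292344; V(4,1) = 0.590276; V(4,2) = 0.110000; V(4,3) = 0.000000; V(4,4) = 0.000000
Backward induction: V(k, i) = exp(-r*dt) * [p * V(k+1, i) + (1-p) * V(k+1, i+1)]; then take max(V_cont, immediate exercise) for American.
  V(3,0) = exp(-r*dt) * [p*1.292344 + (1-p)*0.590276] = 0.912266; exercise = 0.908090; V(3,0) = max -> 0.912266
  V(3,1) = exp(-r*dt) * [p*0.590276 + (1-p)*0.110000] = 0.331588; exercise = 0.327413; V(3,1) = max -> 0.331588
  V(3,2) = exp(-r*dt) * [p*0.110000 + (1-p)*0.000000] = 0.050865; exercise = 0.000000; V(3,2) = max -> 0.050865
  V(3,3) = exp(-r*dt) * [p*0.000000 + (1-p)*0.000000] = 0.000000; exercise = 0.000000; V(3,3) = max -> 0.000000
  V(2,0) = exp(-r*dt) * [p*0.912266 + (1-p)*0.331588] = 0.598608; exercise = 0.590276; V(2,0) = max -> 0.598608
  V(2,1) = exp(-r*dt) * [p*0.331588 + (1-p)*0.050865] = 0.180444; exercise = 0.110000; V(2,1) = max -> 0.180444
  V(2,2) = exp(-r*dt) * [p*0.050865 + (1-p)*0.000000] = 0.023520; exercise = 0.000000; V(2,2) = max -> 0.023520
  V(1,0) = exp(-r*dt) * [p*0.598608 + (1-p)*0.180444] = 0.372995; exercise = 0.327413; V(1,0) = max -> 0.372995
  V(1,1) = exp(-r*dt) * [p*0.180444 + (1-p)*0.023520] = 0.095977; exercise = 0.000000; V(1,1) = max -> 0.095977
  V(0,0) = exp(-r*dt) * [p*0.372995 + (1-p)*0.095977] = 0.223641; exercise = 0.110000; V(0,0) = max -> 0.223641

Answer: Price = V(0,0) = 0.2236


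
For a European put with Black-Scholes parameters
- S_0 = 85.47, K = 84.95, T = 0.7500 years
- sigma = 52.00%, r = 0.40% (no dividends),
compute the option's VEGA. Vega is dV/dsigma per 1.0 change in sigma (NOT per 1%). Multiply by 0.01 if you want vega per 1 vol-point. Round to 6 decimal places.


Answer: Vega = 28.653634

Derivation:
d1 = 0.2453796136; d2 = -0.2049535964
phi(d1) = 0.3871108818; exp(-qT) = 1.0000000000; exp(-rT) = 0.9970044955
Vega = S * exp(-qT) * phi(d1) * sqrt(T) = 85.4700 * 1.0000000000 * 0.3871108818 * 0.8660254038 = 28.653634


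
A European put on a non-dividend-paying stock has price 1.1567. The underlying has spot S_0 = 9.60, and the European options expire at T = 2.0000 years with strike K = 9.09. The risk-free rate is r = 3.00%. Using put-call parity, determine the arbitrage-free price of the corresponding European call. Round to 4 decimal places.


Answer: Call price = 2.1961

Derivation:
Put-call parity: C - P = S_0 * exp(-qT) - K * exp(-rT).
S_0 * exp(-qT) = 9.6000 * 1.00000000 = 9.60000000
K * exp(-rT) = 9.0900 * 0.94176453 = 8.56063961
C = P + S*exp(-qT) - K*exp(-rT)
C = 1.1567 + 9.60000000 - 8.56063961 = 2.1961


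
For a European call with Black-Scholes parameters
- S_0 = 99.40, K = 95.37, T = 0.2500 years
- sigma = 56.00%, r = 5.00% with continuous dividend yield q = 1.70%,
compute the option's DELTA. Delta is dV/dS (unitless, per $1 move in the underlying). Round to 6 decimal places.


Answer: Delta = 0.621836

Derivation:
d1 = 0.3172787503; d2 = 0.0372787503
phi(d1) = 0.3793593250; exp(-qT) = 0.9957590185; exp(-rT) = 0.9875778005
N(d1) = 0.6244839501
Delta = exp(-qT) * N(d1) = 0.9957590185 * 0.6244839501 = 0.621836


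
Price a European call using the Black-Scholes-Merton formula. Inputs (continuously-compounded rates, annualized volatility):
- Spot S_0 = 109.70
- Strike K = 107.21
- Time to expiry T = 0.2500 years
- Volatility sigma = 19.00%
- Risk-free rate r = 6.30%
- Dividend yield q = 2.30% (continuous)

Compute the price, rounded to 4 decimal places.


d1 = (ln(S/K) + (r - q + 0.5*sigma^2) * T) / (sigma * sqrt(T)) = 0.39444568
d2 = d1 - sigma * sqrt(T) = 0.29944568
exp(-rT) = 0.98437338; exp(-qT) = 0.99426650
C = S_0 * exp(-qT) * N(d1) - K * exp(-rT) * N(d2)
N(d1) = 0.65337399; N(d2) = 0.61769999
C = 109.7000 * 0.99426650 * 0.65337399 - 107.2100 * 0.98437338 * 0.61769999 = 6.0754

Answer: Price = 6.0754


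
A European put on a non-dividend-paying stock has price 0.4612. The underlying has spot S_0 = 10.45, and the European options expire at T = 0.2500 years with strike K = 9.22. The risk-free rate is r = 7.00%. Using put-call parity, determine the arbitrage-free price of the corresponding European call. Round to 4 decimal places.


Answer: Call price = 1.8511

Derivation:
Put-call parity: C - P = S_0 * exp(-qT) - K * exp(-rT).
S_0 * exp(-qT) = 10.4500 * 1.00000000 = 10.45000000
K * exp(-rT) = 9.2200 * 0.98265224 = 9.06005361
C = P + S*exp(-qT) - K*exp(-rT)
C = 0.4612 + 10.45000000 - 9.06005361 = 1.8511


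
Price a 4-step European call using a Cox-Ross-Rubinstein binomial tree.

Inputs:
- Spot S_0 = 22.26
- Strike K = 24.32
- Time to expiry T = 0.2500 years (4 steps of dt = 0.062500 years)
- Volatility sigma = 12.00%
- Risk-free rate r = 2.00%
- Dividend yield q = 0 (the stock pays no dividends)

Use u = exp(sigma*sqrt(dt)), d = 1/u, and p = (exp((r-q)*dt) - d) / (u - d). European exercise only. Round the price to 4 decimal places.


dt = T/N = 0.062500
u = exp(sigma*sqrt(dt)) = 1.030455; d = 1/u = 0.970446
p = (exp((r-q)*dt) - d) / (u - d) = 0.513344
Discount per step: exp(-r*dt) = 0.998751
Stock lattice S(k, i) with i counting down-moves:
  k=0: S(0,0) = 22.2600
  k=1: S(1,0) = 22.9379; S(1,1) = 21.6021
  k=2: S(2,0) = 23.6365; S(2,1) = 22.2600; S(2,2) = 20.9637
  k=3: S(3,0) = 24.3563; S(3,1) = 22.9379; S(3,2) = 21.6021; S(3,3) = 20.3441
  k=4: S(4,0) = 25.0981; S(4,1) = 23.6365; S(4,2) = 22.2600; S(4,3) = 20.9637; S(4,4) = 19.7428
Terminal payoffs V(N, i) = max(S_T - K, 0):
  V(4,0) = 0.778080; V(4,1) = 0.000000; V(4,2) = 0.000000; V(4,3) = 0.000000; V(4,4) = 0.000000
Backward induction: V(k, i) = exp(-r*dt) * [p * V(k+1, i) + (1-p) * V(k+1, i+1)].
  V(3,0) = exp(-r*dt) * [p*0.778080 + (1-p)*0.000000] = 0.398924
  V(3,1) = exp(-r*dt) * [p*0.000000 + (1-p)*0.000000] = 0.000000
  V(3,2) = exp(-r*dt) * [p*0.000000 + (1-p)*0.000000] = 0.000000
  V(3,3) = exp(-r*dt) * [p*0.000000 + (1-p)*0.000000] = 0.000000
  V(2,0) = exp(-r*dt) * [p*0.398924 + (1-p)*0.000000] = 0.204529
  V(2,1) = exp(-r*dt) * [p*0.000000 + (1-p)*0.000000] = 0.000000
  V(2,2) = exp(-r*dt) * [p*0.000000 + (1-p)*0.000000] = 0.000000
  V(1,0) = exp(-r*dt) * [p*0.204529 + (1-p)*0.000000] = 0.104863
  V(1,1) = exp(-r*dt) * [p*0.000000 + (1-p)*0.000000] = 0.000000
  V(0,0) = exp(-r*dt) * [p*0.104863 + (1-p)*0.000000] = 0.053763

Answer: Price = V(0,0) = 0.0538
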